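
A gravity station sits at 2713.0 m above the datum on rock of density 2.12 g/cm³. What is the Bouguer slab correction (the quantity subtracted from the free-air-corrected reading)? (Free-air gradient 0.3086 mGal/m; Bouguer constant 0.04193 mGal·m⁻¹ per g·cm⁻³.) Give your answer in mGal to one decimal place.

Bouguer slab correction = 0.04193 × 2.12 × 2713.0 = 241.2 mGal

241.2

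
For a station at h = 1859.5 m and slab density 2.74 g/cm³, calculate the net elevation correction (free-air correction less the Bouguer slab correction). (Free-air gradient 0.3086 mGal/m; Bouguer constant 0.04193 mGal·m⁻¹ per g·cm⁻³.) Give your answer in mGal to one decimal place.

Combined gradient = 0.3086 − 0.04193 × 2.74 = 0.1937118 mGal/m
Combined elevation correction = 0.1937118 × 1859.5 = 360.2 mGal

360.2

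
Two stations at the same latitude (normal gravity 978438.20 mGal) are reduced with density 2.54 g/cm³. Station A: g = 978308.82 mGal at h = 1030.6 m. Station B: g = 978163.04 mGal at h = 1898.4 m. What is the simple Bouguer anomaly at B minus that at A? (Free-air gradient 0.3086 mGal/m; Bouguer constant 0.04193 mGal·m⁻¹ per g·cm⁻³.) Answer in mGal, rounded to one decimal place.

Δg_SB(A) = 978308.82 − 978438.20 + 0.3086×1030.6 − 0.04193×2.54×1030.6 = 78.90 mGal
Δg_SB(B) = 978163.04 − 978438.20 + 0.3086×1898.4 − 0.04193×2.54×1898.4 = 108.50 mGal
Difference = 108.50 − (78.90) = 29.60 mGal

29.6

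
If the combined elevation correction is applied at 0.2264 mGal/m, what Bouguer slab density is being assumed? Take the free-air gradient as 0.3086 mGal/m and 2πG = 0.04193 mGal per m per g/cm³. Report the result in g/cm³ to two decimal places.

0.2264 = 0.3086 − 0.04193 × ρ
ρ = (0.3086 − 0.2264) / 0.04193 = 1.96 g/cm³

1.96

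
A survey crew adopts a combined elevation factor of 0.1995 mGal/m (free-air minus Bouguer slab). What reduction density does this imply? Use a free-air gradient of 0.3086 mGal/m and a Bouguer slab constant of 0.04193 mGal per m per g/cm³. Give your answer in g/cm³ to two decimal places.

2.60

0.1995 = 0.3086 − 0.04193 × ρ
ρ = (0.3086 − 0.1995) / 0.04193 = 2.60 g/cm³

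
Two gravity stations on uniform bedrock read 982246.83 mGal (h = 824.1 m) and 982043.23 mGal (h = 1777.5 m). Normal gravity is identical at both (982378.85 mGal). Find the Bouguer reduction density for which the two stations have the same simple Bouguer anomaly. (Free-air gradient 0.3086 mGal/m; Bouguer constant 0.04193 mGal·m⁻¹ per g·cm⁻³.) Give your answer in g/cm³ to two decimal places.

2.27

Δg_obs = 982043.23 − 982246.83 = -203.60 mGal over Δh = 1777.5 − 824.1 = 953.4 m
Equal Bouguer anomalies ⇒ Δg_obs + (0.3086 − 0.04193ρ)·Δh = 0
0.3086 − 0.04193ρ = −Δg_obs/Δh = 0.21355
ρ = (0.3086 − 0.21355) / 0.04193 = 2.27 g/cm³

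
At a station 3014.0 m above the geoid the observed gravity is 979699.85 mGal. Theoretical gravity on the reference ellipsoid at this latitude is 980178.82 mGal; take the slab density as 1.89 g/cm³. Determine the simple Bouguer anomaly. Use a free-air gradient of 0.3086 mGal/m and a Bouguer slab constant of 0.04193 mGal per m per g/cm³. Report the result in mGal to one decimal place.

Free-air correction = 0.3086 × 3014.0 = 930.12 mGal
Free-air anomaly = 979699.85 − 980178.82 + (930.12) = 451.15 mGal
Bouguer slab correction = 0.04193 × 1.89 × 3014.0 = 238.85 mGal
Simple Bouguer anomaly = 451.15 − (238.85) = 212.30 mGal

212.3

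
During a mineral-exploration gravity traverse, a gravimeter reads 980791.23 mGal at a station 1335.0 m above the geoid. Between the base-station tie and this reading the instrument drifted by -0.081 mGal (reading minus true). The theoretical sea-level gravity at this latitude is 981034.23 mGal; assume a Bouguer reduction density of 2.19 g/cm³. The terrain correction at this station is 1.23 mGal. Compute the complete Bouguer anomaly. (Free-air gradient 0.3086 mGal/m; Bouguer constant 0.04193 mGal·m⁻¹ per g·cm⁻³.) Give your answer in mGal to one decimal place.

47.7

Drift-corrected reading = 980791.23 − (-0.081) = 980791.311 mGal
Free-air correction = 0.3086 × 1335.0 = 411.98 mGal
Free-air anomaly = 980791.311 − 981034.23 + (411.98) = 169.061 mGal
Bouguer slab correction = 0.04193 × 2.19 × 1335.0 = 122.59 mGal
Simple Bouguer anomaly = 169.061 − (122.59) = 46.471 mGal
Complete Bouguer anomaly = 46.471 + 1.23 = 47.701 mGal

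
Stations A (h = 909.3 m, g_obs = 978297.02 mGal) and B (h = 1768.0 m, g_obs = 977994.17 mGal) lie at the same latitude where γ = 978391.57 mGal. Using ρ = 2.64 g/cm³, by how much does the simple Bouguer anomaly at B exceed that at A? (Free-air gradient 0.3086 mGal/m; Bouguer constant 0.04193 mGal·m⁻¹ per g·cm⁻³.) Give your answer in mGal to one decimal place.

Δg_SB(A) = 978297.02 − 978391.57 + 0.3086×909.3 − 0.04193×2.64×909.3 = 85.40 mGal
Δg_SB(B) = 977994.17 − 978391.57 + 0.3086×1768.0 − 0.04193×2.64×1768.0 = -47.50 mGal
Difference = -47.50 − (85.40) = -132.90 mGal

-132.9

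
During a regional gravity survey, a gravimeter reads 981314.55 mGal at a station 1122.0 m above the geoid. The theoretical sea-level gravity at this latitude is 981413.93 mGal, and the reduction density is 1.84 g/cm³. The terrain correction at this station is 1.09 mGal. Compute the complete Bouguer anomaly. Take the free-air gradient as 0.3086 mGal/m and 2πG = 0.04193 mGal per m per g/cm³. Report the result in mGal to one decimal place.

Free-air correction = 0.3086 × 1122.0 = 346.25 mGal
Free-air anomaly = 981314.55 − 981413.93 + (346.25) = 246.87 mGal
Bouguer slab correction = 0.04193 × 1.84 × 1122.0 = 86.56 mGal
Simple Bouguer anomaly = 246.87 − (86.56) = 160.31 mGal
Complete Bouguer anomaly = 160.31 + 1.09 = 161.40 mGal

161.4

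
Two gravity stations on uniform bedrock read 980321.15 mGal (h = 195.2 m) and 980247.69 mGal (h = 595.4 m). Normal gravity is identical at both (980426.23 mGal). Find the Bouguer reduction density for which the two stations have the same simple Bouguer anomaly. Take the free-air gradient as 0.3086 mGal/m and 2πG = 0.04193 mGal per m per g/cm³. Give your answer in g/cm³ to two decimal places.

Δg_obs = 980247.69 − 980321.15 = -73.46 mGal over Δh = 595.4 − 195.2 = 400.2 m
Equal Bouguer anomalies ⇒ Δg_obs + (0.3086 − 0.04193ρ)·Δh = 0
0.3086 − 0.04193ρ = −Δg_obs/Δh = 0.18356
ρ = (0.3086 − 0.18356) / 0.04193 = 2.98 g/cm³

2.98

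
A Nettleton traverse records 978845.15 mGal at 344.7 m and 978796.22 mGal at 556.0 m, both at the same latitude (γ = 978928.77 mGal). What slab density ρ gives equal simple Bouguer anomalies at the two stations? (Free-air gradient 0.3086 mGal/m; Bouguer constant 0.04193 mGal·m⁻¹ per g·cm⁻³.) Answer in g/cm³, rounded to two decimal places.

Δg_obs = 978796.22 − 978845.15 = -48.93 mGal over Δh = 556.0 − 344.7 = 211.3 m
Equal Bouguer anomalies ⇒ Δg_obs + (0.3086 − 0.04193ρ)·Δh = 0
0.3086 − 0.04193ρ = −Δg_obs/Δh = 0.23157
ρ = (0.3086 − 0.23157) / 0.04193 = 1.84 g/cm³

1.84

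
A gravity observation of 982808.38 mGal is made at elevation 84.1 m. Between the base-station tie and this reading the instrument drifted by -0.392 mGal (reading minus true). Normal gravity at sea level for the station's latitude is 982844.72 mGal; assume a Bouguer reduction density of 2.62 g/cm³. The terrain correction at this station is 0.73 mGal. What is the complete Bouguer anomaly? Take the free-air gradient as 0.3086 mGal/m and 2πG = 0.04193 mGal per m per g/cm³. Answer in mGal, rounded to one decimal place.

-18.5

Drift-corrected reading = 982808.38 − (-0.392) = 982808.772 mGal
Free-air correction = 0.3086 × 84.1 = 25.95 mGal
Free-air anomaly = 982808.772 − 982844.72 + (25.95) = -9.998 mGal
Bouguer slab correction = 0.04193 × 2.62 × 84.1 = 9.24 mGal
Simple Bouguer anomaly = -9.998 − (9.24) = -19.238 mGal
Complete Bouguer anomaly = -19.238 + 0.73 = -18.508 mGal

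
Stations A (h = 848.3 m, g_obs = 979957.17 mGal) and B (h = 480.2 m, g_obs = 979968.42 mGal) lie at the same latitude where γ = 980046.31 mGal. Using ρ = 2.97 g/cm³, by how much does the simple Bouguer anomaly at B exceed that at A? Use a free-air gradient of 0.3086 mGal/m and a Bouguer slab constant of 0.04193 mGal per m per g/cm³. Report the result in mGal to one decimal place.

Δg_SB(A) = 979957.17 − 980046.31 + 0.3086×848.3 − 0.04193×2.97×848.3 = 67.00 mGal
Δg_SB(B) = 979968.42 − 980046.31 + 0.3086×480.2 − 0.04193×2.97×480.2 = 10.50 mGal
Difference = 10.50 − (67.00) = -56.50 mGal

-56.5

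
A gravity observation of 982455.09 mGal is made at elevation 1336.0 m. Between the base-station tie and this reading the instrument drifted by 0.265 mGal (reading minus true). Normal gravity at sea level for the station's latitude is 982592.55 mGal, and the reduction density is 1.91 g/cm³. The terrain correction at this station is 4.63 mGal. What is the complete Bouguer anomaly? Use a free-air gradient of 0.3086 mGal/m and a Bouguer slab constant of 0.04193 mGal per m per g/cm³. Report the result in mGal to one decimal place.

Drift-corrected reading = 982455.09 − (0.265) = 982454.825 mGal
Free-air correction = 0.3086 × 1336.0 = 412.29 mGal
Free-air anomaly = 982454.825 − 982592.55 + (412.29) = 274.565 mGal
Bouguer slab correction = 0.04193 × 1.91 × 1336.0 = 107.00 mGal
Simple Bouguer anomaly = 274.565 − (107.00) = 167.565 mGal
Complete Bouguer anomaly = 167.565 + 4.63 = 172.195 mGal

172.2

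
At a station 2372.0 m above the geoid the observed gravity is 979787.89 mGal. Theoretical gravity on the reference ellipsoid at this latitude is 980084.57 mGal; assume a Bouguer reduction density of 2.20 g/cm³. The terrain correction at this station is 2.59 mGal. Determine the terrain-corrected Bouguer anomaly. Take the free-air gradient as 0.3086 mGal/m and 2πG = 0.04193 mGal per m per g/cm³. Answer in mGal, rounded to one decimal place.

Free-air correction = 0.3086 × 2372.0 = 732.00 mGal
Free-air anomaly = 979787.89 − 980084.57 + (732.00) = 435.32 mGal
Bouguer slab correction = 0.04193 × 2.20 × 2372.0 = 218.81 mGal
Simple Bouguer anomaly = 435.32 − (218.81) = 216.51 mGal
Complete Bouguer anomaly = 216.51 + 2.59 = 219.10 mGal

219.1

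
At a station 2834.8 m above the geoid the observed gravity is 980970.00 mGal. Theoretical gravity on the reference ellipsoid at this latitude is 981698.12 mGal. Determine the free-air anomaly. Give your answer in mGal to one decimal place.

146.7

Free-air correction = 0.3086 × 2834.8 = 874.82 mGal
Free-air anomaly = 980970.00 − 981698.12 + (874.82) = 146.70 mGal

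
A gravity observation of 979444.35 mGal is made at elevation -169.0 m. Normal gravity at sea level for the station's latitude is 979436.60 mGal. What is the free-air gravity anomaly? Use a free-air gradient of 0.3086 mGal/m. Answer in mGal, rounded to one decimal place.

Free-air correction = 0.3086 × -169.0 = -52.15 mGal
Free-air anomaly = 979444.35 − 979436.60 + (-52.15) = -44.40 mGal

-44.4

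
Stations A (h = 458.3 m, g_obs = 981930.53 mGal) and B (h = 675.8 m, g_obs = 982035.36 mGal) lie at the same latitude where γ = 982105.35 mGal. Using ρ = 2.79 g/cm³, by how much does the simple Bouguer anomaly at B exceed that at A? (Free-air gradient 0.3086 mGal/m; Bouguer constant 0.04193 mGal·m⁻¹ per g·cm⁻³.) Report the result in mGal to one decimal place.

146.5

Δg_SB(A) = 981930.53 − 982105.35 + 0.3086×458.3 − 0.04193×2.79×458.3 = -87.00 mGal
Δg_SB(B) = 982035.36 − 982105.35 + 0.3086×675.8 − 0.04193×2.79×675.8 = 59.50 mGal
Difference = 59.50 − (-87.00) = 146.50 mGal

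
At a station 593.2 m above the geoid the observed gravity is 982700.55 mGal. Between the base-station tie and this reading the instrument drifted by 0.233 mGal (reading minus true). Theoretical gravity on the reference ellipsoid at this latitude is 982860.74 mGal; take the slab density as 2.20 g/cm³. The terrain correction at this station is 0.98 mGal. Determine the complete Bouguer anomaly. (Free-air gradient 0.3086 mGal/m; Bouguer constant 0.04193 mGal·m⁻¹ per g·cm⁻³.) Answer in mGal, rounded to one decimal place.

Drift-corrected reading = 982700.55 − (0.233) = 982700.317 mGal
Free-air correction = 0.3086 × 593.2 = 183.06 mGal
Free-air anomaly = 982700.317 − 982860.74 + (183.06) = 22.637 mGal
Bouguer slab correction = 0.04193 × 2.20 × 593.2 = 54.72 mGal
Simple Bouguer anomaly = 22.637 − (54.72) = -32.083 mGal
Complete Bouguer anomaly = -32.083 + 0.98 = -31.103 mGal

-31.1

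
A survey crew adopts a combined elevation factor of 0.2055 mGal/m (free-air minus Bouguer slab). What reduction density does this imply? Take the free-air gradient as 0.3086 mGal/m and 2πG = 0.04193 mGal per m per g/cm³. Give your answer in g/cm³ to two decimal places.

2.46

0.2055 = 0.3086 − 0.04193 × ρ
ρ = (0.3086 − 0.2055) / 0.04193 = 2.46 g/cm³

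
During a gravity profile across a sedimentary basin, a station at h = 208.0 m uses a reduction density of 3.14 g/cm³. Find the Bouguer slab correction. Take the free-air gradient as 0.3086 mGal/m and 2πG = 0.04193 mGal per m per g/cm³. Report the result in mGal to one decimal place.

Bouguer slab correction = 0.04193 × 3.14 × 208.0 = 27.4 mGal

27.4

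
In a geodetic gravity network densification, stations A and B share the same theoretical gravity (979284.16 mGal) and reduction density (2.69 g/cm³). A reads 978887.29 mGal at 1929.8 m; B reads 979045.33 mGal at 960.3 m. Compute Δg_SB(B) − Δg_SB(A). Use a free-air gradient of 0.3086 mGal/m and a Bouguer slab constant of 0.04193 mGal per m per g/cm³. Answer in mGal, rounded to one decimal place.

-31.8

Δg_SB(A) = 978887.29 − 979284.16 + 0.3086×1929.8 − 0.04193×2.69×1929.8 = -19.00 mGal
Δg_SB(B) = 979045.33 − 979284.16 + 0.3086×960.3 − 0.04193×2.69×960.3 = -50.80 mGal
Difference = -50.80 − (-19.00) = -31.80 mGal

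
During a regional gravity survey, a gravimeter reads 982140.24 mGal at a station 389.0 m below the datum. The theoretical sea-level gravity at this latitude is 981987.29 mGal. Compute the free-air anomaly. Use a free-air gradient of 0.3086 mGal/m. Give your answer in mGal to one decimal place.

Free-air correction = 0.3086 × -389.0 = -120.05 mGal
Free-air anomaly = 982140.24 − 981987.29 + (-120.05) = 32.90 mGal

32.9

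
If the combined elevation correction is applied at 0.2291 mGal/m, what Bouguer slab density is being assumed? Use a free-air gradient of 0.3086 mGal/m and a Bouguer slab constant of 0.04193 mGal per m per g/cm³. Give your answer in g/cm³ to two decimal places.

1.90

0.2291 = 0.3086 − 0.04193 × ρ
ρ = (0.3086 − 0.2291) / 0.04193 = 1.90 g/cm³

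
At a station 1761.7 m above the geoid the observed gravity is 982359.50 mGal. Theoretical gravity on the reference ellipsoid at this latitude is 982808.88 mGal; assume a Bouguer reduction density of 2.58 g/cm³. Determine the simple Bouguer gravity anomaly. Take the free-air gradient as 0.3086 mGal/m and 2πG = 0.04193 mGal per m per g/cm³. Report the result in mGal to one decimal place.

-96.3

Free-air correction = 0.3086 × 1761.7 = 543.66 mGal
Free-air anomaly = 982359.50 − 982808.88 + (543.66) = 94.28 mGal
Bouguer slab correction = 0.04193 × 2.58 × 1761.7 = 190.58 mGal
Simple Bouguer anomaly = 94.28 − (190.58) = -96.30 mGal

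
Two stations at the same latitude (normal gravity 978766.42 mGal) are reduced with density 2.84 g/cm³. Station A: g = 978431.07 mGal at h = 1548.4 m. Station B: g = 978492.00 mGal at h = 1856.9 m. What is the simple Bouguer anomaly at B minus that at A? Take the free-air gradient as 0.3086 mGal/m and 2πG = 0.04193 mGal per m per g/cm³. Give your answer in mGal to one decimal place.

Δg_SB(A) = 978431.07 − 978766.42 + 0.3086×1548.4 − 0.04193×2.84×1548.4 = -41.90 mGal
Δg_SB(B) = 978492.00 − 978766.42 + 0.3086×1856.9 − 0.04193×2.84×1856.9 = 77.50 mGal
Difference = 77.50 − (-41.90) = 119.40 mGal

119.4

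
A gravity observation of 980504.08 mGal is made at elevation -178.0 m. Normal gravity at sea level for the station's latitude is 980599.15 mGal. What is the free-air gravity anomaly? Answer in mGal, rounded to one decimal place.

Free-air correction = 0.3086 × -178.0 = -54.93 mGal
Free-air anomaly = 980504.08 − 980599.15 + (-54.93) = -150.00 mGal

-150.0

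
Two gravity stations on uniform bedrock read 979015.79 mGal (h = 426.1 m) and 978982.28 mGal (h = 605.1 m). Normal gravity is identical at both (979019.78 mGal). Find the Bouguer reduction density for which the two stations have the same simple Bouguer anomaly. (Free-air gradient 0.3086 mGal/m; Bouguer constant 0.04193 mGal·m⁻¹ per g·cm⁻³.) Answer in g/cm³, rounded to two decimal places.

2.90

Δg_obs = 978982.28 − 979015.79 = -33.51 mGal over Δh = 605.1 − 426.1 = 179.0 m
Equal Bouguer anomalies ⇒ Δg_obs + (0.3086 − 0.04193ρ)·Δh = 0
0.3086 − 0.04193ρ = −Δg_obs/Δh = 0.18721
ρ = (0.3086 − 0.18721) / 0.04193 = 2.90 g/cm³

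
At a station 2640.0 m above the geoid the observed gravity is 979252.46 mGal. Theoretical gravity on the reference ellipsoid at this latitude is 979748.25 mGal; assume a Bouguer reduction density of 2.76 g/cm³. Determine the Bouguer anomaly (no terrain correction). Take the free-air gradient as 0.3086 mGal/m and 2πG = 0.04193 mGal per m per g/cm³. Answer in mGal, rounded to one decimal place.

Free-air correction = 0.3086 × 2640.0 = 814.70 mGal
Free-air anomaly = 979252.46 − 979748.25 + (814.70) = 318.91 mGal
Bouguer slab correction = 0.04193 × 2.76 × 2640.0 = 305.52 mGal
Simple Bouguer anomaly = 318.91 − (305.52) = 13.39 mGal

13.4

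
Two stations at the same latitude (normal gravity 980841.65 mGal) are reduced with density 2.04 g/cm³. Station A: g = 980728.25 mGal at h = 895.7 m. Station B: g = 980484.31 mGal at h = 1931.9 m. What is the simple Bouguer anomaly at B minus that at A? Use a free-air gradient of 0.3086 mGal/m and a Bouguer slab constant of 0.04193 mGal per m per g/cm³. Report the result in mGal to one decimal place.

-12.8

Δg_SB(A) = 980728.25 − 980841.65 + 0.3086×895.7 − 0.04193×2.04×895.7 = 86.40 mGal
Δg_SB(B) = 980484.31 − 980841.65 + 0.3086×1931.9 − 0.04193×2.04×1931.9 = 73.60 mGal
Difference = 73.60 − (86.40) = -12.80 mGal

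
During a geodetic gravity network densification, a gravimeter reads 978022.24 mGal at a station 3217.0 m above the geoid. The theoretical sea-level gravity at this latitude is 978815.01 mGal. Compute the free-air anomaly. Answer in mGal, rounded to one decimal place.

Free-air correction = 0.3086 × 3217.0 = 992.77 mGal
Free-air anomaly = 978022.24 − 978815.01 + (992.77) = 200.00 mGal

200.0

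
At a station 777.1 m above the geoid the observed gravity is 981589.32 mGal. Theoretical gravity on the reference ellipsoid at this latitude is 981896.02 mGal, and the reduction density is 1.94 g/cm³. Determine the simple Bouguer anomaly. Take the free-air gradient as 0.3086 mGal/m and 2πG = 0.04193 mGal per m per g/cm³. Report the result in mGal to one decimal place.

-130.1

Free-air correction = 0.3086 × 777.1 = 239.81 mGal
Free-air anomaly = 981589.32 − 981896.02 + (239.81) = -66.89 mGal
Bouguer slab correction = 0.04193 × 1.94 × 777.1 = 63.21 mGal
Simple Bouguer anomaly = -66.89 − (63.21) = -130.10 mGal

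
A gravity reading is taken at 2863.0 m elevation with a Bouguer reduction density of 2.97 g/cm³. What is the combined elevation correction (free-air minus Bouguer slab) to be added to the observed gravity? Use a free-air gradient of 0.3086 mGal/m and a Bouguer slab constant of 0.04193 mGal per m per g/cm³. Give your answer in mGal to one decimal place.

527.0

Combined gradient = 0.3086 − 0.04193 × 2.97 = 0.1840679 mGal/m
Combined elevation correction = 0.1840679 × 2863.0 = 527.0 mGal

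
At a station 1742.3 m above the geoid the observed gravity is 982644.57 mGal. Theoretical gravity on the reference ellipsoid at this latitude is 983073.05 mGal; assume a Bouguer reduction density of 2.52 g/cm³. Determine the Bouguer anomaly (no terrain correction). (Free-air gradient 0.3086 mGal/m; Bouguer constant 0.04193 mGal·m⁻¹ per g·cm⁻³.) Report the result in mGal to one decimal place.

Free-air correction = 0.3086 × 1742.3 = 537.67 mGal
Free-air anomaly = 982644.57 − 983073.05 + (537.67) = 109.19 mGal
Bouguer slab correction = 0.04193 × 2.52 × 1742.3 = 184.10 mGal
Simple Bouguer anomaly = 109.19 − (184.10) = -74.91 mGal

-74.9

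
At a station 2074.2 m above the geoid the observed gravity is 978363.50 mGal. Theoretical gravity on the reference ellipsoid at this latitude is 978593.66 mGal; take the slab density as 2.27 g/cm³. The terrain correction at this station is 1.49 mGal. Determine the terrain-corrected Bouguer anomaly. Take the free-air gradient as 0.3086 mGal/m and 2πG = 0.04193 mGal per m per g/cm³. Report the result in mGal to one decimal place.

214.0

Free-air correction = 0.3086 × 2074.2 = 640.10 mGal
Free-air anomaly = 978363.50 − 978593.66 + (640.10) = 409.94 mGal
Bouguer slab correction = 0.04193 × 2.27 × 2074.2 = 197.42 mGal
Simple Bouguer anomaly = 409.94 − (197.42) = 212.52 mGal
Complete Bouguer anomaly = 212.52 + 1.49 = 214.01 mGal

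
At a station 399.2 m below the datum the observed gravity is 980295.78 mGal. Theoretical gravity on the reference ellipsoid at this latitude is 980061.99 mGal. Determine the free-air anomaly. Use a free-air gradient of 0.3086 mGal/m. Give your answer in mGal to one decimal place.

Free-air correction = 0.3086 × -399.2 = -123.19 mGal
Free-air anomaly = 980295.78 − 980061.99 + (-123.19) = 110.60 mGal

110.6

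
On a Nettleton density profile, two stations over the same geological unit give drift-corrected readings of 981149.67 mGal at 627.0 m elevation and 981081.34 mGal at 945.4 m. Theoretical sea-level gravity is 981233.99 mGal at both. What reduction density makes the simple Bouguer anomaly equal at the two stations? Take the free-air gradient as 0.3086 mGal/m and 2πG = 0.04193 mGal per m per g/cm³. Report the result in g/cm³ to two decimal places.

Δg_obs = 981081.34 − 981149.67 = -68.33 mGal over Δh = 945.4 − 627.0 = 318.4 m
Equal Bouguer anomalies ⇒ Δg_obs + (0.3086 − 0.04193ρ)·Δh = 0
0.3086 − 0.04193ρ = −Δg_obs/Δh = 0.21460
ρ = (0.3086 − 0.21460) / 0.04193 = 2.24 g/cm³

2.24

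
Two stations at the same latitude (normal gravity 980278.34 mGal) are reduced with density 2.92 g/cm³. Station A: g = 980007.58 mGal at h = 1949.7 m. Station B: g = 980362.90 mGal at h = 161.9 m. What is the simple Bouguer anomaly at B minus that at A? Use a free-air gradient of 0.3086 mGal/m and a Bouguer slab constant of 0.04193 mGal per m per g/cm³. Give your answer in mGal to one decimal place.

22.5

Δg_SB(A) = 980007.58 − 980278.34 + 0.3086×1949.7 − 0.04193×2.92×1949.7 = 92.20 mGal
Δg_SB(B) = 980362.90 − 980278.34 + 0.3086×161.9 − 0.04193×2.92×161.9 = 114.70 mGal
Difference = 114.70 − (92.20) = 22.50 mGal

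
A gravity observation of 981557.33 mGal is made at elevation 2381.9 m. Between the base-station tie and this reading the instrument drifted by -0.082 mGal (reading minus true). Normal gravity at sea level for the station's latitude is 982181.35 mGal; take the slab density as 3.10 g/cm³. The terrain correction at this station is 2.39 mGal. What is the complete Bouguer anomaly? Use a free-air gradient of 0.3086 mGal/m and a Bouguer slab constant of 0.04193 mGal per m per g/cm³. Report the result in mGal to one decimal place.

Drift-corrected reading = 981557.33 − (-0.082) = 981557.412 mGal
Free-air correction = 0.3086 × 2381.9 = 735.05 mGal
Free-air anomaly = 981557.412 − 982181.35 + (735.05) = 111.112 mGal
Bouguer slab correction = 0.04193 × 3.10 × 2381.9 = 309.61 mGal
Simple Bouguer anomaly = 111.112 − (309.61) = -198.498 mGal
Complete Bouguer anomaly = -198.498 + 2.39 = -196.108 mGal

-196.1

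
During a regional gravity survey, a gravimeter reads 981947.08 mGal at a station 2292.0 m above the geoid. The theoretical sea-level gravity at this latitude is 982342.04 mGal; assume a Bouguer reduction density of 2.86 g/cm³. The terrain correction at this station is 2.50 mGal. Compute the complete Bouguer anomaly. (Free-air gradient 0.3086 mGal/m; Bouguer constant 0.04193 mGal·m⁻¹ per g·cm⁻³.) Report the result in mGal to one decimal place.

Free-air correction = 0.3086 × 2292.0 = 707.31 mGal
Free-air anomaly = 981947.08 − 982342.04 + (707.31) = 312.35 mGal
Bouguer slab correction = 0.04193 × 2.86 × 2292.0 = 274.86 mGal
Simple Bouguer anomaly = 312.35 − (274.86) = 37.49 mGal
Complete Bouguer anomaly = 37.49 + 2.50 = 39.99 mGal

40.0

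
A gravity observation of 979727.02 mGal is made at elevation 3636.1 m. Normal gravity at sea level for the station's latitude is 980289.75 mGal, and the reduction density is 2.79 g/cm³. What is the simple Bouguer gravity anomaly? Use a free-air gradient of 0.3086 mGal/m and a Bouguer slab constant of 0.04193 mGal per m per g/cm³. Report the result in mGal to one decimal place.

134.0

Free-air correction = 0.3086 × 3636.1 = 1122.10 mGal
Free-air anomaly = 979727.02 − 980289.75 + (1122.10) = 559.37 mGal
Bouguer slab correction = 0.04193 × 2.79 × 3636.1 = 425.37 mGal
Simple Bouguer anomaly = 559.37 − (425.37) = 134.00 mGal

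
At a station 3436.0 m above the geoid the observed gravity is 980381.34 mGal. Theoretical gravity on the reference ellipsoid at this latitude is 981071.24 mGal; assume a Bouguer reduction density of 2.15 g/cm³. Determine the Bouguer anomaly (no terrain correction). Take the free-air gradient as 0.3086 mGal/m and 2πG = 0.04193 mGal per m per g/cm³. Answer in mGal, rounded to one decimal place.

60.7

Free-air correction = 0.3086 × 3436.0 = 1060.35 mGal
Free-air anomaly = 980381.34 − 981071.24 + (1060.35) = 370.45 mGal
Bouguer slab correction = 0.04193 × 2.15 × 3436.0 = 309.75 mGal
Simple Bouguer anomaly = 370.45 − (309.75) = 60.70 mGal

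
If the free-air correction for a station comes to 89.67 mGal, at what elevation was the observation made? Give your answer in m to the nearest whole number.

h = 89.67 / 0.3086 = 290.57 m

291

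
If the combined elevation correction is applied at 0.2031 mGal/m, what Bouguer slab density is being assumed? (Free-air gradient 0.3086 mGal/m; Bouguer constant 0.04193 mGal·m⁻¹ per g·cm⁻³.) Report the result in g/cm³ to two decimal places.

2.52

0.2031 = 0.3086 − 0.04193 × ρ
ρ = (0.3086 − 0.2031) / 0.04193 = 2.52 g/cm³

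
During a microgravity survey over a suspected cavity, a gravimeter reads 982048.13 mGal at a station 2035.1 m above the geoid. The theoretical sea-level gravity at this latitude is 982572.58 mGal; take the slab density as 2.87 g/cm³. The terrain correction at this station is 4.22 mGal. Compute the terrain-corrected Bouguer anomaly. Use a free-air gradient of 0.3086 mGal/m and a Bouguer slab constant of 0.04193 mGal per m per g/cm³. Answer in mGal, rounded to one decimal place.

-137.1

Free-air correction = 0.3086 × 2035.1 = 628.03 mGal
Free-air anomaly = 982048.13 − 982572.58 + (628.03) = 103.58 mGal
Bouguer slab correction = 0.04193 × 2.87 × 2035.1 = 244.90 mGal
Simple Bouguer anomaly = 103.58 − (244.90) = -141.32 mGal
Complete Bouguer anomaly = -141.32 + 4.22 = -137.10 mGal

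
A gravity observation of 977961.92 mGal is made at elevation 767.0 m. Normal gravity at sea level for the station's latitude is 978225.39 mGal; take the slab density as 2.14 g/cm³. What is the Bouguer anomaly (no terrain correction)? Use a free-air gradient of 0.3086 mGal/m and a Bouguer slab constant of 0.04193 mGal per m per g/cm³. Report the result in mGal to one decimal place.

-95.6

Free-air correction = 0.3086 × 767.0 = 236.70 mGal
Free-air anomaly = 977961.92 − 978225.39 + (236.70) = -26.77 mGal
Bouguer slab correction = 0.04193 × 2.14 × 767.0 = 68.82 mGal
Simple Bouguer anomaly = -26.77 − (68.82) = -95.59 mGal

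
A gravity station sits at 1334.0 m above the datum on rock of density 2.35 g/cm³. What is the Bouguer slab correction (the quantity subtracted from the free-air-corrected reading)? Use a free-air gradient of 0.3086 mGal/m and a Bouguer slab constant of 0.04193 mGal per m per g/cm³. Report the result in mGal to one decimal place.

Bouguer slab correction = 0.04193 × 2.35 × 1334.0 = 131.4 mGal

131.4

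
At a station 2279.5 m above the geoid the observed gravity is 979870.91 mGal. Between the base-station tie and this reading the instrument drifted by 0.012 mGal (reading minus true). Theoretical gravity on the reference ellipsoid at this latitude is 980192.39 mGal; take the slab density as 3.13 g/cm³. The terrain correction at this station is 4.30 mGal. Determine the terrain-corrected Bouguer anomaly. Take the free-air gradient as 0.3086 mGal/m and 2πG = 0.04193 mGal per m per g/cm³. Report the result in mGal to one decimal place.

87.1

Drift-corrected reading = 979870.91 − (0.012) = 979870.898 mGal
Free-air correction = 0.3086 × 2279.5 = 703.45 mGal
Free-air anomaly = 979870.898 − 980192.39 + (703.45) = 381.958 mGal
Bouguer slab correction = 0.04193 × 3.13 × 2279.5 = 299.16 mGal
Simple Bouguer anomaly = 381.958 − (299.16) = 82.798 mGal
Complete Bouguer anomaly = 82.798 + 4.30 = 87.098 mGal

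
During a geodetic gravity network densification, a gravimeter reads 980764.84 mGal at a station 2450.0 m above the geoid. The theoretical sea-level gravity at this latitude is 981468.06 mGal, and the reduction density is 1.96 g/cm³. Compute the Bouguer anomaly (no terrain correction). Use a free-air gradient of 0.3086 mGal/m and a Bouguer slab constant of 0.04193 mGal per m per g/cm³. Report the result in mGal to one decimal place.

-148.5

Free-air correction = 0.3086 × 2450.0 = 756.07 mGal
Free-air anomaly = 980764.84 − 981468.06 + (756.07) = 52.85 mGal
Bouguer slab correction = 0.04193 × 1.96 × 2450.0 = 201.35 mGal
Simple Bouguer anomaly = 52.85 − (201.35) = -148.50 mGal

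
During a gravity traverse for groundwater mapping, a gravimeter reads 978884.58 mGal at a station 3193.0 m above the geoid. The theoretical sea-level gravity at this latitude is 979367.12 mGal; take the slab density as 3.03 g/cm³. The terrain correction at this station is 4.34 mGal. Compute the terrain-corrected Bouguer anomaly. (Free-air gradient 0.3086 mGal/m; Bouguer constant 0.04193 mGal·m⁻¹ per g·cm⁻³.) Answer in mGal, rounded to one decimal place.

Free-air correction = 0.3086 × 3193.0 = 985.36 mGal
Free-air anomaly = 978884.58 − 979367.12 + (985.36) = 502.82 mGal
Bouguer slab correction = 0.04193 × 3.03 × 3193.0 = 405.66 mGal
Simple Bouguer anomaly = 502.82 − (405.66) = 97.16 mGal
Complete Bouguer anomaly = 97.16 + 4.34 = 101.50 mGal

101.5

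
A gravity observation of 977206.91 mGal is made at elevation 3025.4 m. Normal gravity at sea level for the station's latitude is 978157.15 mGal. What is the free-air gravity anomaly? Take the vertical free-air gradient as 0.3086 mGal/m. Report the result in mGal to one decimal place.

-16.6

Free-air correction = 0.3086 × 3025.4 = 933.64 mGal
Free-air anomaly = 977206.91 − 978157.15 + (933.64) = -16.60 mGal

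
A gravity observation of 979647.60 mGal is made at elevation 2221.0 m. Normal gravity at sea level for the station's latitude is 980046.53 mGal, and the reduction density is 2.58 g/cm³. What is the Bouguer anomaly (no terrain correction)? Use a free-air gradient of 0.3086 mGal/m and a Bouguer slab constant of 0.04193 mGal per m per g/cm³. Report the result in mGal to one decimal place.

Free-air correction = 0.3086 × 2221.0 = 685.40 mGal
Free-air anomaly = 979647.60 − 980046.53 + (685.40) = 286.47 mGal
Bouguer slab correction = 0.04193 × 2.58 × 2221.0 = 240.27 mGal
Simple Bouguer anomaly = 286.47 − (240.27) = 46.20 mGal

46.2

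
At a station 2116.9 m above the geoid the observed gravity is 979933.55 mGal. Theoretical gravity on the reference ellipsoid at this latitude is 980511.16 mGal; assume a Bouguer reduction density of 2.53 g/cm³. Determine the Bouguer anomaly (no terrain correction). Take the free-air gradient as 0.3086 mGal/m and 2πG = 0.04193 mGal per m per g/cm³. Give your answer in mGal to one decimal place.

-148.9

Free-air correction = 0.3086 × 2116.9 = 653.28 mGal
Free-air anomaly = 979933.55 − 980511.16 + (653.28) = 75.67 mGal
Bouguer slab correction = 0.04193 × 2.53 × 2116.9 = 224.57 mGal
Simple Bouguer anomaly = 75.67 − (224.57) = -148.90 mGal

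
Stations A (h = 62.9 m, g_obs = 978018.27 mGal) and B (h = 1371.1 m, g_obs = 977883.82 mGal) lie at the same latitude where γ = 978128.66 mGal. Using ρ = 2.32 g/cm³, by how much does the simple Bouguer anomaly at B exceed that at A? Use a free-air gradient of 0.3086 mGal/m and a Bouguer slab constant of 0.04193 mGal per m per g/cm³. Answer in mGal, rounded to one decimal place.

142.0

Δg_SB(A) = 978018.27 − 978128.66 + 0.3086×62.9 − 0.04193×2.32×62.9 = -97.10 mGal
Δg_SB(B) = 977883.82 − 978128.66 + 0.3086×1371.1 − 0.04193×2.32×1371.1 = 44.90 mGal
Difference = 44.90 − (-97.10) = 142.00 mGal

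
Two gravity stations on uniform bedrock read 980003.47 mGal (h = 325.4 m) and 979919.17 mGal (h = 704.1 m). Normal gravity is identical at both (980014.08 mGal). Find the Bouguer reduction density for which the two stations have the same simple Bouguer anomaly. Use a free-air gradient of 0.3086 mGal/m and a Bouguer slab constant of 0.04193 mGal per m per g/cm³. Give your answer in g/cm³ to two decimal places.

2.05

Δg_obs = 979919.17 − 980003.47 = -84.30 mGal over Δh = 704.1 − 325.4 = 378.7 m
Equal Bouguer anomalies ⇒ Δg_obs + (0.3086 − 0.04193ρ)·Δh = 0
0.3086 − 0.04193ρ = −Δg_obs/Δh = 0.22260
ρ = (0.3086 − 0.22260) / 0.04193 = 2.05 g/cm³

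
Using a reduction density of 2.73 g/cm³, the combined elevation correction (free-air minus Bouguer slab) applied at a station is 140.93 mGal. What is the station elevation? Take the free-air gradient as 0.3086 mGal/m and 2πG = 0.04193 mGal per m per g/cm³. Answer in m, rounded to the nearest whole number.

Combined gradient = 0.3086 − 0.04193 × 2.73 = 0.1941311 mGal/m
h = 140.93 / 0.1941311 = 725.95 m

726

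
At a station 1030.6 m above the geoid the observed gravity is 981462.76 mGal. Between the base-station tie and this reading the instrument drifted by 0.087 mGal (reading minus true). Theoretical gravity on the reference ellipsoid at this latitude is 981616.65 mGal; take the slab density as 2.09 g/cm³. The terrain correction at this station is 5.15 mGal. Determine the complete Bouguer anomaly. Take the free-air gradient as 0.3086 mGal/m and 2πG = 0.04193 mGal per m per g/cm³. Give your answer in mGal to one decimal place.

Drift-corrected reading = 981462.76 − (0.087) = 981462.673 mGal
Free-air correction = 0.3086 × 1030.6 = 318.04 mGal
Free-air anomaly = 981462.673 − 981616.65 + (318.04) = 164.063 mGal
Bouguer slab correction = 0.04193 × 2.09 × 1030.6 = 90.32 mGal
Simple Bouguer anomaly = 164.063 − (90.32) = 73.743 mGal
Complete Bouguer anomaly = 73.743 + 5.15 = 78.893 mGal

78.9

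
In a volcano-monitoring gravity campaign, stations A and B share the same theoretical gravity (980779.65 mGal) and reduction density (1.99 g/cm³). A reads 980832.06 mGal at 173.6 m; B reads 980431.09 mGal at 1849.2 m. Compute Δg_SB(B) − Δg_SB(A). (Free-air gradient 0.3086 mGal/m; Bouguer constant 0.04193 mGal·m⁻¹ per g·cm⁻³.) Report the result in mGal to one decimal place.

Δg_SB(A) = 980832.06 − 980779.65 + 0.3086×173.6 − 0.04193×1.99×173.6 = 91.50 mGal
Δg_SB(B) = 980431.09 − 980779.65 + 0.3086×1849.2 − 0.04193×1.99×1849.2 = 67.80 mGal
Difference = 67.80 − (91.50) = -23.70 mGal

-23.7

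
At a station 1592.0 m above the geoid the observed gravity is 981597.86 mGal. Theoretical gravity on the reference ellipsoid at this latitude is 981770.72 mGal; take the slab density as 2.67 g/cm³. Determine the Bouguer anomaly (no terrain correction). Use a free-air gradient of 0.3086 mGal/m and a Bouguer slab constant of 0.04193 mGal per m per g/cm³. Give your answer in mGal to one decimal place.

140.2

Free-air correction = 0.3086 × 1592.0 = 491.29 mGal
Free-air anomaly = 981597.86 − 981770.72 + (491.29) = 318.43 mGal
Bouguer slab correction = 0.04193 × 2.67 × 1592.0 = 178.23 mGal
Simple Bouguer anomaly = 318.43 − (178.23) = 140.20 mGal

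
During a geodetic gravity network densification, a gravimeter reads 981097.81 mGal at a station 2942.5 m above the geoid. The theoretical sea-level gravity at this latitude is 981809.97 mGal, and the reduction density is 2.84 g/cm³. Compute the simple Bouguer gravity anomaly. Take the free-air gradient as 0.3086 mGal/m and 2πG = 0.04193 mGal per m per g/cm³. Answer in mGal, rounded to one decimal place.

-154.5

Free-air correction = 0.3086 × 2942.5 = 908.06 mGal
Free-air anomaly = 981097.81 − 981809.97 + (908.06) = 195.90 mGal
Bouguer slab correction = 0.04193 × 2.84 × 2942.5 = 350.40 mGal
Simple Bouguer anomaly = 195.90 − (350.40) = -154.50 mGal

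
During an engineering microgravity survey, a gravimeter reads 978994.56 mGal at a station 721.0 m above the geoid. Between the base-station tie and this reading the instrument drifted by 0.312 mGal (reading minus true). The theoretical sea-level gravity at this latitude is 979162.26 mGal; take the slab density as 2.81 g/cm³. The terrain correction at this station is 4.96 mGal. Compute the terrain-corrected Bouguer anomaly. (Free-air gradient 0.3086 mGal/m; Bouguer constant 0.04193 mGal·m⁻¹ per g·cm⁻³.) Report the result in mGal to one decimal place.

Drift-corrected reading = 978994.56 − (0.312) = 978994.248 mGal
Free-air correction = 0.3086 × 721.0 = 222.50 mGal
Free-air anomaly = 978994.248 − 979162.26 + (222.50) = 54.488 mGal
Bouguer slab correction = 0.04193 × 2.81 × 721.0 = 84.95 mGal
Simple Bouguer anomaly = 54.488 − (84.95) = -30.462 mGal
Complete Bouguer anomaly = -30.462 + 4.96 = -25.502 mGal

-25.5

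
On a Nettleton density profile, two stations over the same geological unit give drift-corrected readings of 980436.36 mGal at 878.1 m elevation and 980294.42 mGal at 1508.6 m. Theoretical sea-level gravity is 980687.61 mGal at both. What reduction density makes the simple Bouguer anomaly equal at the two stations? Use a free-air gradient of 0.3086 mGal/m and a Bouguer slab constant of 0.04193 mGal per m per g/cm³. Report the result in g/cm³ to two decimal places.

Δg_obs = 980294.42 − 980436.36 = -141.94 mGal over Δh = 1508.6 − 878.1 = 630.5 m
Equal Bouguer anomalies ⇒ Δg_obs + (0.3086 − 0.04193ρ)·Δh = 0
0.3086 − 0.04193ρ = −Δg_obs/Δh = 0.22512
ρ = (0.3086 − 0.22512) / 0.04193 = 1.99 g/cm³

1.99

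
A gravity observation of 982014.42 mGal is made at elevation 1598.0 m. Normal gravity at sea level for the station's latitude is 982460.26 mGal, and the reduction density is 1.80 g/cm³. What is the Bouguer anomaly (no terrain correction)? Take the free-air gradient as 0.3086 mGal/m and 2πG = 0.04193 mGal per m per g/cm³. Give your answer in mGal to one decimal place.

Free-air correction = 0.3086 × 1598.0 = 493.14 mGal
Free-air anomaly = 982014.42 − 982460.26 + (493.14) = 47.30 mGal
Bouguer slab correction = 0.04193 × 1.80 × 1598.0 = 120.61 mGal
Simple Bouguer anomaly = 47.30 − (120.61) = -73.31 mGal

-73.3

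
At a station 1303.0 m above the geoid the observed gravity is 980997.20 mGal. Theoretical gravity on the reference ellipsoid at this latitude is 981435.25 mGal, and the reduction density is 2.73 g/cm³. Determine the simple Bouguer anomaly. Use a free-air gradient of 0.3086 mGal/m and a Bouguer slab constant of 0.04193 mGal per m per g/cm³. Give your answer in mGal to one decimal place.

Free-air correction = 0.3086 × 1303.0 = 402.11 mGal
Free-air anomaly = 980997.20 − 981435.25 + (402.11) = -35.94 mGal
Bouguer slab correction = 0.04193 × 2.73 × 1303.0 = 149.15 mGal
Simple Bouguer anomaly = -35.94 − (149.15) = -185.09 mGal

-185.1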